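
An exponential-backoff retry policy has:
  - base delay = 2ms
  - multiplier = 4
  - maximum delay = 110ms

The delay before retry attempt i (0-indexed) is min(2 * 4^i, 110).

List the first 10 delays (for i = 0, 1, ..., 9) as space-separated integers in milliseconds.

Answer: 2 8 32 110 110 110 110 110 110 110

Derivation:
Computing each delay:
  i=0: min(2*4^0, 110) = 2
  i=1: min(2*4^1, 110) = 8
  i=2: min(2*4^2, 110) = 32
  i=3: min(2*4^3, 110) = 110
  i=4: min(2*4^4, 110) = 110
  i=5: min(2*4^5, 110) = 110
  i=6: min(2*4^6, 110) = 110
  i=7: min(2*4^7, 110) = 110
  i=8: min(2*4^8, 110) = 110
  i=9: min(2*4^9, 110) = 110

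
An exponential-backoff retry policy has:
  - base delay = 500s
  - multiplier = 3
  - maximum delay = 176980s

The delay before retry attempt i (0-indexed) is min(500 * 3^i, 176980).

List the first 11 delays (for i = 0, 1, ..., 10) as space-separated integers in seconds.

Answer: 500 1500 4500 13500 40500 121500 176980 176980 176980 176980 176980

Derivation:
Computing each delay:
  i=0: min(500*3^0, 176980) = 500
  i=1: min(500*3^1, 176980) = 1500
  i=2: min(500*3^2, 176980) = 4500
  i=3: min(500*3^3, 176980) = 13500
  i=4: min(500*3^4, 176980) = 40500
  i=5: min(500*3^5, 176980) = 121500
  i=6: min(500*3^6, 176980) = 176980
  i=7: min(500*3^7, 176980) = 176980
  i=8: min(500*3^8, 176980) = 176980
  i=9: min(500*3^9, 176980) = 176980
  i=10: min(500*3^10, 176980) = 176980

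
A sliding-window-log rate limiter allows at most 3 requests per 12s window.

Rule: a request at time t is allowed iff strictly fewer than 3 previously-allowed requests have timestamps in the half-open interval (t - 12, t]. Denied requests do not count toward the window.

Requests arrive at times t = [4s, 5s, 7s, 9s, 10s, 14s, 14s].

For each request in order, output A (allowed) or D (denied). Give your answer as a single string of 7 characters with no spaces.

Tracking allowed requests in the window:
  req#1 t=4s: ALLOW
  req#2 t=5s: ALLOW
  req#3 t=7s: ALLOW
  req#4 t=9s: DENY
  req#5 t=10s: DENY
  req#6 t=14s: DENY
  req#7 t=14s: DENY

Answer: AAADDDD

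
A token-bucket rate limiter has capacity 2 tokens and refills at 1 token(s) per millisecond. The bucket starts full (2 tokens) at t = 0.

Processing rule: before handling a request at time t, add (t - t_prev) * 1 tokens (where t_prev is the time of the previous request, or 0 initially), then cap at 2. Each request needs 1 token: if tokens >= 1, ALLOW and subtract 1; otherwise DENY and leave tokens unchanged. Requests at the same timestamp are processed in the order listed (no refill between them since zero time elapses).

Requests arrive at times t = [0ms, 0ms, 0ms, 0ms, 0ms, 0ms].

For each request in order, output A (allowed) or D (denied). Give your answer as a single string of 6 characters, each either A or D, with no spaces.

Simulating step by step:
  req#1 t=0ms: ALLOW
  req#2 t=0ms: ALLOW
  req#3 t=0ms: DENY
  req#4 t=0ms: DENY
  req#5 t=0ms: DENY
  req#6 t=0ms: DENY

Answer: AADDDD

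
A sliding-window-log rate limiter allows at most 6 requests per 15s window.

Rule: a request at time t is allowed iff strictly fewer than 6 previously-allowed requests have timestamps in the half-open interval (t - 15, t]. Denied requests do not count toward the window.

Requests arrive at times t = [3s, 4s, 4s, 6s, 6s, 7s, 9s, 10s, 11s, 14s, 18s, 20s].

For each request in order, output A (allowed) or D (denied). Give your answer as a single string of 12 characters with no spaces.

Tracking allowed requests in the window:
  req#1 t=3s: ALLOW
  req#2 t=4s: ALLOW
  req#3 t=4s: ALLOW
  req#4 t=6s: ALLOW
  req#5 t=6s: ALLOW
  req#6 t=7s: ALLOW
  req#7 t=9s: DENY
  req#8 t=10s: DENY
  req#9 t=11s: DENY
  req#10 t=14s: DENY
  req#11 t=18s: ALLOW
  req#12 t=20s: ALLOW

Answer: AAAAAADDDDAA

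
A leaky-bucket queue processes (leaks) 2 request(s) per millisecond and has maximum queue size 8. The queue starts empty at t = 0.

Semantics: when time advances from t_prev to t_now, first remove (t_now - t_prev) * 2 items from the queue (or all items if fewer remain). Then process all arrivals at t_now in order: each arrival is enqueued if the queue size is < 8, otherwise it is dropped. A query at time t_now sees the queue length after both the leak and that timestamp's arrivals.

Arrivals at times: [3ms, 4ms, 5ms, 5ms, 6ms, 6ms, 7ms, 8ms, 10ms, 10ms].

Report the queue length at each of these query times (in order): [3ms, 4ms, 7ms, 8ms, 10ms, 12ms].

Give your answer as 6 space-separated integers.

Answer: 1 1 1 1 2 0

Derivation:
Queue lengths at query times:
  query t=3ms: backlog = 1
  query t=4ms: backlog = 1
  query t=7ms: backlog = 1
  query t=8ms: backlog = 1
  query t=10ms: backlog = 2
  query t=12ms: backlog = 0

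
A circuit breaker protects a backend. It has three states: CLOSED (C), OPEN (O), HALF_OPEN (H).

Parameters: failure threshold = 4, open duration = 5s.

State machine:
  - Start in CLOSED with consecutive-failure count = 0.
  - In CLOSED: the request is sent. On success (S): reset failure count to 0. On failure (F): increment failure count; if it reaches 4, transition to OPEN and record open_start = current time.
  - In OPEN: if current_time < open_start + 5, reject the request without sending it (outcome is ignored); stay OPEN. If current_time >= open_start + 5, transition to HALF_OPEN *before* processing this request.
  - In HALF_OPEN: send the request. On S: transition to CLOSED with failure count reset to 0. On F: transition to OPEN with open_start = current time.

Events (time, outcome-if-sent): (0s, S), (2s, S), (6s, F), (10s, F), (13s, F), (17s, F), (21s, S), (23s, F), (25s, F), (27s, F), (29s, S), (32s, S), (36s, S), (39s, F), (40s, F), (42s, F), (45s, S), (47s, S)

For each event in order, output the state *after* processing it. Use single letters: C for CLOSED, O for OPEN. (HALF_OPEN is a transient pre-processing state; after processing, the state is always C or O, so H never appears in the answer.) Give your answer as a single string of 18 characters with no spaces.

State after each event:
  event#1 t=0s outcome=S: state=CLOSED
  event#2 t=2s outcome=S: state=CLOSED
  event#3 t=6s outcome=F: state=CLOSED
  event#4 t=10s outcome=F: state=CLOSED
  event#5 t=13s outcome=F: state=CLOSED
  event#6 t=17s outcome=F: state=OPEN
  event#7 t=21s outcome=S: state=OPEN
  event#8 t=23s outcome=F: state=OPEN
  event#9 t=25s outcome=F: state=OPEN
  event#10 t=27s outcome=F: state=OPEN
  event#11 t=29s outcome=S: state=CLOSED
  event#12 t=32s outcome=S: state=CLOSED
  event#13 t=36s outcome=S: state=CLOSED
  event#14 t=39s outcome=F: state=CLOSED
  event#15 t=40s outcome=F: state=CLOSED
  event#16 t=42s outcome=F: state=CLOSED
  event#17 t=45s outcome=S: state=CLOSED
  event#18 t=47s outcome=S: state=CLOSED

Answer: CCCCCOOOOOCCCCCCCC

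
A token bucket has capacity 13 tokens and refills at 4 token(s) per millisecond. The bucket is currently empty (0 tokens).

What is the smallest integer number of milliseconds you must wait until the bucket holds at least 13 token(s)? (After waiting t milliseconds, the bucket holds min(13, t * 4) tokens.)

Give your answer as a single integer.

Need t * 4 >= 13, so t >= 13/4.
Smallest integer t = ceil(13/4) = 4.

Answer: 4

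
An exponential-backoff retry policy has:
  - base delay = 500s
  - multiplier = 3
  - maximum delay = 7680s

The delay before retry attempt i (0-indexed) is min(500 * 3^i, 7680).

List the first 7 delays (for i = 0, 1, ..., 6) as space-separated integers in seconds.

Computing each delay:
  i=0: min(500*3^0, 7680) = 500
  i=1: min(500*3^1, 7680) = 1500
  i=2: min(500*3^2, 7680) = 4500
  i=3: min(500*3^3, 7680) = 7680
  i=4: min(500*3^4, 7680) = 7680
  i=5: min(500*3^5, 7680) = 7680
  i=6: min(500*3^6, 7680) = 7680

Answer: 500 1500 4500 7680 7680 7680 7680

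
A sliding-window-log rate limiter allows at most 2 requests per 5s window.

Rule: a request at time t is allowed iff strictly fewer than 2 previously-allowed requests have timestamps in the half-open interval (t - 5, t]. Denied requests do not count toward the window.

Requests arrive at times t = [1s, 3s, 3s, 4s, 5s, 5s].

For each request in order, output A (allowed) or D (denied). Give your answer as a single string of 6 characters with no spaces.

Answer: AADDDD

Derivation:
Tracking allowed requests in the window:
  req#1 t=1s: ALLOW
  req#2 t=3s: ALLOW
  req#3 t=3s: DENY
  req#4 t=4s: DENY
  req#5 t=5s: DENY
  req#6 t=5s: DENY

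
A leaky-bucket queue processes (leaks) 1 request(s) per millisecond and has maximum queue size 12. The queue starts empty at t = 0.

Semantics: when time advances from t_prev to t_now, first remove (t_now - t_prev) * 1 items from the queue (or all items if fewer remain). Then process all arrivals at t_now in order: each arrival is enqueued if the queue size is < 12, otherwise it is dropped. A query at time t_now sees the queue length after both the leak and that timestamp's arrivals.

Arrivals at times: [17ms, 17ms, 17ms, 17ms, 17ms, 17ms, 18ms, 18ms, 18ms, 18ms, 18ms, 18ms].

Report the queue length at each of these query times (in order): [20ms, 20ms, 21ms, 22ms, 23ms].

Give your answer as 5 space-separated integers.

Queue lengths at query times:
  query t=20ms: backlog = 9
  query t=20ms: backlog = 9
  query t=21ms: backlog = 8
  query t=22ms: backlog = 7
  query t=23ms: backlog = 6

Answer: 9 9 8 7 6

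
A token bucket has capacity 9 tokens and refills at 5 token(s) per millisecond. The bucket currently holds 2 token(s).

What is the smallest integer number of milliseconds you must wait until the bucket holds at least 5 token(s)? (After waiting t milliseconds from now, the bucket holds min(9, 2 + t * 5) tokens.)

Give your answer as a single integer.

Need 2 + t * 5 >= 5, so t >= 3/5.
Smallest integer t = ceil(3/5) = 1.

Answer: 1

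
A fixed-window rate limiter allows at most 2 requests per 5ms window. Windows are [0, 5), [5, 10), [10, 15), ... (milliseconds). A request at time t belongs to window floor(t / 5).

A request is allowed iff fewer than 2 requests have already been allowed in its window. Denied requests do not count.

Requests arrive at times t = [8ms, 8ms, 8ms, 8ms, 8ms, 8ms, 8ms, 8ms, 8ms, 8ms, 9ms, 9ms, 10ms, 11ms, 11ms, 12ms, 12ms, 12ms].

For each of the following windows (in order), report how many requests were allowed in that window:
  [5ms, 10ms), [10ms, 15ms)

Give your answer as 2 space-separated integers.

Answer: 2 2

Derivation:
Processing requests:
  req#1 t=8ms (window 1): ALLOW
  req#2 t=8ms (window 1): ALLOW
  req#3 t=8ms (window 1): DENY
  req#4 t=8ms (window 1): DENY
  req#5 t=8ms (window 1): DENY
  req#6 t=8ms (window 1): DENY
  req#7 t=8ms (window 1): DENY
  req#8 t=8ms (window 1): DENY
  req#9 t=8ms (window 1): DENY
  req#10 t=8ms (window 1): DENY
  req#11 t=9ms (window 1): DENY
  req#12 t=9ms (window 1): DENY
  req#13 t=10ms (window 2): ALLOW
  req#14 t=11ms (window 2): ALLOW
  req#15 t=11ms (window 2): DENY
  req#16 t=12ms (window 2): DENY
  req#17 t=12ms (window 2): DENY
  req#18 t=12ms (window 2): DENY

Allowed counts by window: 2 2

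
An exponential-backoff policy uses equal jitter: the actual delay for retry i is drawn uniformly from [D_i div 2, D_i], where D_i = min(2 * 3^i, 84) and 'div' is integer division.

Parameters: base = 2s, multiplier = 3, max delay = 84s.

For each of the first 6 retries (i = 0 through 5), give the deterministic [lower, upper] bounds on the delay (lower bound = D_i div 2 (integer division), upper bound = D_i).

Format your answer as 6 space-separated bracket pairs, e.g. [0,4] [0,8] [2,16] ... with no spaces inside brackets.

Answer: [1,2] [3,6] [9,18] [27,54] [42,84] [42,84]

Derivation:
Computing bounds per retry:
  i=0: D_i=min(2*3^0,84)=2, bounds=[1,2]
  i=1: D_i=min(2*3^1,84)=6, bounds=[3,6]
  i=2: D_i=min(2*3^2,84)=18, bounds=[9,18]
  i=3: D_i=min(2*3^3,84)=54, bounds=[27,54]
  i=4: D_i=min(2*3^4,84)=84, bounds=[42,84]
  i=5: D_i=min(2*3^5,84)=84, bounds=[42,84]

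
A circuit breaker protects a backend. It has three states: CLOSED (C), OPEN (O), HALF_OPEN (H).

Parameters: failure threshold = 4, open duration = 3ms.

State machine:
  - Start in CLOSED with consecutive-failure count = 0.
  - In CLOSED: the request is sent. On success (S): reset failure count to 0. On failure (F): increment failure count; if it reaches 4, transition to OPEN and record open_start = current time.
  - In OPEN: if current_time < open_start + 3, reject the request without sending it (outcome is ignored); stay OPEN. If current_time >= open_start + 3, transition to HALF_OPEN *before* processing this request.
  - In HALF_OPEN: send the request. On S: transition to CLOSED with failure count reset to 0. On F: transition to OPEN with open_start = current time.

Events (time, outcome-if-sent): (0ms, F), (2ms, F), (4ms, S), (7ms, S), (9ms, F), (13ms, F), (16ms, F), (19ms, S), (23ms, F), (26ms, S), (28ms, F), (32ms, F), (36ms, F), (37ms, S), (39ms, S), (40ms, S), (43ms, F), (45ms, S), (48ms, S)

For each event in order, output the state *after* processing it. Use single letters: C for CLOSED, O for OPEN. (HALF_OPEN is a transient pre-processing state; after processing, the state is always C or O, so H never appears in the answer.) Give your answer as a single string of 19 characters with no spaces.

State after each event:
  event#1 t=0ms outcome=F: state=CLOSED
  event#2 t=2ms outcome=F: state=CLOSED
  event#3 t=4ms outcome=S: state=CLOSED
  event#4 t=7ms outcome=S: state=CLOSED
  event#5 t=9ms outcome=F: state=CLOSED
  event#6 t=13ms outcome=F: state=CLOSED
  event#7 t=16ms outcome=F: state=CLOSED
  event#8 t=19ms outcome=S: state=CLOSED
  event#9 t=23ms outcome=F: state=CLOSED
  event#10 t=26ms outcome=S: state=CLOSED
  event#11 t=28ms outcome=F: state=CLOSED
  event#12 t=32ms outcome=F: state=CLOSED
  event#13 t=36ms outcome=F: state=CLOSED
  event#14 t=37ms outcome=S: state=CLOSED
  event#15 t=39ms outcome=S: state=CLOSED
  event#16 t=40ms outcome=S: state=CLOSED
  event#17 t=43ms outcome=F: state=CLOSED
  event#18 t=45ms outcome=S: state=CLOSED
  event#19 t=48ms outcome=S: state=CLOSED

Answer: CCCCCCCCCCCCCCCCCCC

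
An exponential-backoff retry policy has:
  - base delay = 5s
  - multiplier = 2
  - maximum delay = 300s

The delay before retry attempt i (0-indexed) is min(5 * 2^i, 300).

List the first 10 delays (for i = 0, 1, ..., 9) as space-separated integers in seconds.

Computing each delay:
  i=0: min(5*2^0, 300) = 5
  i=1: min(5*2^1, 300) = 10
  i=2: min(5*2^2, 300) = 20
  i=3: min(5*2^3, 300) = 40
  i=4: min(5*2^4, 300) = 80
  i=5: min(5*2^5, 300) = 160
  i=6: min(5*2^6, 300) = 300
  i=7: min(5*2^7, 300) = 300
  i=8: min(5*2^8, 300) = 300
  i=9: min(5*2^9, 300) = 300

Answer: 5 10 20 40 80 160 300 300 300 300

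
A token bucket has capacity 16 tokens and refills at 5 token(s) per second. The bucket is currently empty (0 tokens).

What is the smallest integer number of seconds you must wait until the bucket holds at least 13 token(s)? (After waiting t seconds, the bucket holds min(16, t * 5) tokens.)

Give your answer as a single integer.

Answer: 3

Derivation:
Need t * 5 >= 13, so t >= 13/5.
Smallest integer t = ceil(13/5) = 3.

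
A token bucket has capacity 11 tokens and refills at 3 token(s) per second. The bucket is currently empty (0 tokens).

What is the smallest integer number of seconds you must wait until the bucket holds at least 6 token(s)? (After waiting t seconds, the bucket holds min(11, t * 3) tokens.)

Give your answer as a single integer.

Need t * 3 >= 6, so t >= 6/3.
Smallest integer t = ceil(6/3) = 2.

Answer: 2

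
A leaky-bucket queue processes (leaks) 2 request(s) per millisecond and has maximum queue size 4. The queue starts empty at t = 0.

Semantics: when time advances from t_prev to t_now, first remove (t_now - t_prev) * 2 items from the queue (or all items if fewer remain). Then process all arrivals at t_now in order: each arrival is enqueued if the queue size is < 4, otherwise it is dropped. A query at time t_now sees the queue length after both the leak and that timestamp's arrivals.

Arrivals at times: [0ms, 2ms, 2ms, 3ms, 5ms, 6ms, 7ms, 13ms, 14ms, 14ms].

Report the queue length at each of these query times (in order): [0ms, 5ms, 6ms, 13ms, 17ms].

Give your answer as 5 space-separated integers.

Answer: 1 1 1 1 0

Derivation:
Queue lengths at query times:
  query t=0ms: backlog = 1
  query t=5ms: backlog = 1
  query t=6ms: backlog = 1
  query t=13ms: backlog = 1
  query t=17ms: backlog = 0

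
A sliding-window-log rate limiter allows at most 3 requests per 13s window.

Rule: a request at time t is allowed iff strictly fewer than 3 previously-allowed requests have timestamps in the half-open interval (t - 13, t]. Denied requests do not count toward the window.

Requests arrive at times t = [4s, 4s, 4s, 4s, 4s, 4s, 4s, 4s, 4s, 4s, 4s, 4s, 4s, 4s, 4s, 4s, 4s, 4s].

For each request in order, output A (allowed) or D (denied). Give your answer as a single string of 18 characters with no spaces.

Answer: AAADDDDDDDDDDDDDDD

Derivation:
Tracking allowed requests in the window:
  req#1 t=4s: ALLOW
  req#2 t=4s: ALLOW
  req#3 t=4s: ALLOW
  req#4 t=4s: DENY
  req#5 t=4s: DENY
  req#6 t=4s: DENY
  req#7 t=4s: DENY
  req#8 t=4s: DENY
  req#9 t=4s: DENY
  req#10 t=4s: DENY
  req#11 t=4s: DENY
  req#12 t=4s: DENY
  req#13 t=4s: DENY
  req#14 t=4s: DENY
  req#15 t=4s: DENY
  req#16 t=4s: DENY
  req#17 t=4s: DENY
  req#18 t=4s: DENY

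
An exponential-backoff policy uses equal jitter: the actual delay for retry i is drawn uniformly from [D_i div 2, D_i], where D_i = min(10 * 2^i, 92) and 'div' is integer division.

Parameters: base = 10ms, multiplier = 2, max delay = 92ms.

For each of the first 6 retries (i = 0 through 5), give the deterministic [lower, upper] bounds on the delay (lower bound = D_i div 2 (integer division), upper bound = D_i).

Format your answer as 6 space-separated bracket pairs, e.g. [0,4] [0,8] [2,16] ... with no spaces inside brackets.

Computing bounds per retry:
  i=0: D_i=min(10*2^0,92)=10, bounds=[5,10]
  i=1: D_i=min(10*2^1,92)=20, bounds=[10,20]
  i=2: D_i=min(10*2^2,92)=40, bounds=[20,40]
  i=3: D_i=min(10*2^3,92)=80, bounds=[40,80]
  i=4: D_i=min(10*2^4,92)=92, bounds=[46,92]
  i=5: D_i=min(10*2^5,92)=92, bounds=[46,92]

Answer: [5,10] [10,20] [20,40] [40,80] [46,92] [46,92]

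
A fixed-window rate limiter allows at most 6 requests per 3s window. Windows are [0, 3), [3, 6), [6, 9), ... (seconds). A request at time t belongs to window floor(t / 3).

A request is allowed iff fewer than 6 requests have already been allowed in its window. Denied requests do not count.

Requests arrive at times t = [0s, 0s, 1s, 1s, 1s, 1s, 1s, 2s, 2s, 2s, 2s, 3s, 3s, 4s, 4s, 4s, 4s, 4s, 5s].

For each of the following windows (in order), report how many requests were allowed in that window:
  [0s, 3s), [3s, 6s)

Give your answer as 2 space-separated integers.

Processing requests:
  req#1 t=0s (window 0): ALLOW
  req#2 t=0s (window 0): ALLOW
  req#3 t=1s (window 0): ALLOW
  req#4 t=1s (window 0): ALLOW
  req#5 t=1s (window 0): ALLOW
  req#6 t=1s (window 0): ALLOW
  req#7 t=1s (window 0): DENY
  req#8 t=2s (window 0): DENY
  req#9 t=2s (window 0): DENY
  req#10 t=2s (window 0): DENY
  req#11 t=2s (window 0): DENY
  req#12 t=3s (window 1): ALLOW
  req#13 t=3s (window 1): ALLOW
  req#14 t=4s (window 1): ALLOW
  req#15 t=4s (window 1): ALLOW
  req#16 t=4s (window 1): ALLOW
  req#17 t=4s (window 1): ALLOW
  req#18 t=4s (window 1): DENY
  req#19 t=5s (window 1): DENY

Allowed counts by window: 6 6

Answer: 6 6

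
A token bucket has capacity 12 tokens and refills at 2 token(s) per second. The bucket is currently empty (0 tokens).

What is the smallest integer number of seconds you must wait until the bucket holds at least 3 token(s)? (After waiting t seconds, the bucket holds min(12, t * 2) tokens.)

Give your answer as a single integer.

Need t * 2 >= 3, so t >= 3/2.
Smallest integer t = ceil(3/2) = 2.

Answer: 2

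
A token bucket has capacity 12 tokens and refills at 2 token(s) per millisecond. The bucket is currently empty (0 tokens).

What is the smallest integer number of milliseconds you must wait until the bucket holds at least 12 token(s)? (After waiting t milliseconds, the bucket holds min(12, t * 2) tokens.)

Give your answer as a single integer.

Need t * 2 >= 12, so t >= 12/2.
Smallest integer t = ceil(12/2) = 6.

Answer: 6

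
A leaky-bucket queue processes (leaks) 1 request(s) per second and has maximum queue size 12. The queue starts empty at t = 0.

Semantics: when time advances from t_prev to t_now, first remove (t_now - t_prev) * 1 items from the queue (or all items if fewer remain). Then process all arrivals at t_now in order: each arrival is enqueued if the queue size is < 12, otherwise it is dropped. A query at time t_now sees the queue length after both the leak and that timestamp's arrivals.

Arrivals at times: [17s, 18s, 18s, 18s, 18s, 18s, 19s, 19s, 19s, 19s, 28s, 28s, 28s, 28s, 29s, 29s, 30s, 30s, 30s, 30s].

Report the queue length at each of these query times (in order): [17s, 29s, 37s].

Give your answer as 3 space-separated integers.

Queue lengths at query times:
  query t=17s: backlog = 1
  query t=29s: backlog = 5
  query t=37s: backlog = 1

Answer: 1 5 1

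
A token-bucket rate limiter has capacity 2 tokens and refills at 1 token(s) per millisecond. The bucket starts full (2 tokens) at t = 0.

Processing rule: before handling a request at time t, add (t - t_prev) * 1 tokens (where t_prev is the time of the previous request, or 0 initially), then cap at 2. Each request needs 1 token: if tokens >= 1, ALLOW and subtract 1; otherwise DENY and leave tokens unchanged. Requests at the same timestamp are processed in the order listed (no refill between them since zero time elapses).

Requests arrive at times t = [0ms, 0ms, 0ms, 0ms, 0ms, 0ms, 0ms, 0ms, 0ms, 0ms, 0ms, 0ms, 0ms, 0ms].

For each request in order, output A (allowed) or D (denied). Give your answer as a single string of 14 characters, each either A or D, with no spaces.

Answer: AADDDDDDDDDDDD

Derivation:
Simulating step by step:
  req#1 t=0ms: ALLOW
  req#2 t=0ms: ALLOW
  req#3 t=0ms: DENY
  req#4 t=0ms: DENY
  req#5 t=0ms: DENY
  req#6 t=0ms: DENY
  req#7 t=0ms: DENY
  req#8 t=0ms: DENY
  req#9 t=0ms: DENY
  req#10 t=0ms: DENY
  req#11 t=0ms: DENY
  req#12 t=0ms: DENY
  req#13 t=0ms: DENY
  req#14 t=0ms: DENY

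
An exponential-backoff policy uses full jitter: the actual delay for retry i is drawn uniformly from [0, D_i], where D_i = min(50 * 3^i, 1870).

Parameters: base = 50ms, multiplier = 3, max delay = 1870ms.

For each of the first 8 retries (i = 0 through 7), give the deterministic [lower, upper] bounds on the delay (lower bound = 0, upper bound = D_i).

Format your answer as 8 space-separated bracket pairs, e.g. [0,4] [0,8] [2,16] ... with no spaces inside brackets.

Computing bounds per retry:
  i=0: D_i=min(50*3^0,1870)=50, bounds=[0,50]
  i=1: D_i=min(50*3^1,1870)=150, bounds=[0,150]
  i=2: D_i=min(50*3^2,1870)=450, bounds=[0,450]
  i=3: D_i=min(50*3^3,1870)=1350, bounds=[0,1350]
  i=4: D_i=min(50*3^4,1870)=1870, bounds=[0,1870]
  i=5: D_i=min(50*3^5,1870)=1870, bounds=[0,1870]
  i=6: D_i=min(50*3^6,1870)=1870, bounds=[0,1870]
  i=7: D_i=min(50*3^7,1870)=1870, bounds=[0,1870]

Answer: [0,50] [0,150] [0,450] [0,1350] [0,1870] [0,1870] [0,1870] [0,1870]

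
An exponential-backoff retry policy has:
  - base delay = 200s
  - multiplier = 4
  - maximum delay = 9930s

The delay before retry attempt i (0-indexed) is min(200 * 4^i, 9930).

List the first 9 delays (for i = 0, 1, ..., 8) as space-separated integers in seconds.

Computing each delay:
  i=0: min(200*4^0, 9930) = 200
  i=1: min(200*4^1, 9930) = 800
  i=2: min(200*4^2, 9930) = 3200
  i=3: min(200*4^3, 9930) = 9930
  i=4: min(200*4^4, 9930) = 9930
  i=5: min(200*4^5, 9930) = 9930
  i=6: min(200*4^6, 9930) = 9930
  i=7: min(200*4^7, 9930) = 9930
  i=8: min(200*4^8, 9930) = 9930

Answer: 200 800 3200 9930 9930 9930 9930 9930 9930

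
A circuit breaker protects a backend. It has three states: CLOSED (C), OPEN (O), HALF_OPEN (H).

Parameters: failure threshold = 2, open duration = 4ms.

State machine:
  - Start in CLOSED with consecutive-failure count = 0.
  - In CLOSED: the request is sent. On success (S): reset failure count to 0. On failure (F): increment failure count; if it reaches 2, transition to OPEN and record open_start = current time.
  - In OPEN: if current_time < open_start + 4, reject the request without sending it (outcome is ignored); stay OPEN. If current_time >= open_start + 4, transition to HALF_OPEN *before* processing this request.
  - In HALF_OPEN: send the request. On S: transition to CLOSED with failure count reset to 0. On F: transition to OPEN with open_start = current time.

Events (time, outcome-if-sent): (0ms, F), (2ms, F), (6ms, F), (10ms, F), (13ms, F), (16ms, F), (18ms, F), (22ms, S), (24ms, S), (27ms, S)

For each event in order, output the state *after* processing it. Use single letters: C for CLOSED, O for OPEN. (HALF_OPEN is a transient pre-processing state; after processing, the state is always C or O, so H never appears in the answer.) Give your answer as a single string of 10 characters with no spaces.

State after each event:
  event#1 t=0ms outcome=F: state=CLOSED
  event#2 t=2ms outcome=F: state=OPEN
  event#3 t=6ms outcome=F: state=OPEN
  event#4 t=10ms outcome=F: state=OPEN
  event#5 t=13ms outcome=F: state=OPEN
  event#6 t=16ms outcome=F: state=OPEN
  event#7 t=18ms outcome=F: state=OPEN
  event#8 t=22ms outcome=S: state=CLOSED
  event#9 t=24ms outcome=S: state=CLOSED
  event#10 t=27ms outcome=S: state=CLOSED

Answer: COOOOOOCCC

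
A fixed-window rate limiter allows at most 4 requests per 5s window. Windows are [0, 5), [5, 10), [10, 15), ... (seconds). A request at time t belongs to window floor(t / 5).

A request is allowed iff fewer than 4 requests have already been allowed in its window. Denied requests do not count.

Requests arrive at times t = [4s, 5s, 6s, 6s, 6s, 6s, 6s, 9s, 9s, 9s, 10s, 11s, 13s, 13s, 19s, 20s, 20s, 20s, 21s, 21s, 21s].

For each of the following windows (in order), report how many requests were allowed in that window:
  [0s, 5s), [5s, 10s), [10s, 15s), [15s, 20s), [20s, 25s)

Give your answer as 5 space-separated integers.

Processing requests:
  req#1 t=4s (window 0): ALLOW
  req#2 t=5s (window 1): ALLOW
  req#3 t=6s (window 1): ALLOW
  req#4 t=6s (window 1): ALLOW
  req#5 t=6s (window 1): ALLOW
  req#6 t=6s (window 1): DENY
  req#7 t=6s (window 1): DENY
  req#8 t=9s (window 1): DENY
  req#9 t=9s (window 1): DENY
  req#10 t=9s (window 1): DENY
  req#11 t=10s (window 2): ALLOW
  req#12 t=11s (window 2): ALLOW
  req#13 t=13s (window 2): ALLOW
  req#14 t=13s (window 2): ALLOW
  req#15 t=19s (window 3): ALLOW
  req#16 t=20s (window 4): ALLOW
  req#17 t=20s (window 4): ALLOW
  req#18 t=20s (window 4): ALLOW
  req#19 t=21s (window 4): ALLOW
  req#20 t=21s (window 4): DENY
  req#21 t=21s (window 4): DENY

Allowed counts by window: 1 4 4 1 4

Answer: 1 4 4 1 4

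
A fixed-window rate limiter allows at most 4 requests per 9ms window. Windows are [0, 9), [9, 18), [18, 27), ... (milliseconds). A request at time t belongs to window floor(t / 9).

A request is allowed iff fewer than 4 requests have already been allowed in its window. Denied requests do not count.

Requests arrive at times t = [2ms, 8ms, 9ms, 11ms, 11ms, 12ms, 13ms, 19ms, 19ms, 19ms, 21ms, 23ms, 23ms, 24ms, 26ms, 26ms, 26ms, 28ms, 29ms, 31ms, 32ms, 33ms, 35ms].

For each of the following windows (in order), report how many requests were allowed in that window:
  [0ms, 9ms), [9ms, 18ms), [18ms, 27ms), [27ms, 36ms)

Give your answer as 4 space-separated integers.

Answer: 2 4 4 4

Derivation:
Processing requests:
  req#1 t=2ms (window 0): ALLOW
  req#2 t=8ms (window 0): ALLOW
  req#3 t=9ms (window 1): ALLOW
  req#4 t=11ms (window 1): ALLOW
  req#5 t=11ms (window 1): ALLOW
  req#6 t=12ms (window 1): ALLOW
  req#7 t=13ms (window 1): DENY
  req#8 t=19ms (window 2): ALLOW
  req#9 t=19ms (window 2): ALLOW
  req#10 t=19ms (window 2): ALLOW
  req#11 t=21ms (window 2): ALLOW
  req#12 t=23ms (window 2): DENY
  req#13 t=23ms (window 2): DENY
  req#14 t=24ms (window 2): DENY
  req#15 t=26ms (window 2): DENY
  req#16 t=26ms (window 2): DENY
  req#17 t=26ms (window 2): DENY
  req#18 t=28ms (window 3): ALLOW
  req#19 t=29ms (window 3): ALLOW
  req#20 t=31ms (window 3): ALLOW
  req#21 t=32ms (window 3): ALLOW
  req#22 t=33ms (window 3): DENY
  req#23 t=35ms (window 3): DENY

Allowed counts by window: 2 4 4 4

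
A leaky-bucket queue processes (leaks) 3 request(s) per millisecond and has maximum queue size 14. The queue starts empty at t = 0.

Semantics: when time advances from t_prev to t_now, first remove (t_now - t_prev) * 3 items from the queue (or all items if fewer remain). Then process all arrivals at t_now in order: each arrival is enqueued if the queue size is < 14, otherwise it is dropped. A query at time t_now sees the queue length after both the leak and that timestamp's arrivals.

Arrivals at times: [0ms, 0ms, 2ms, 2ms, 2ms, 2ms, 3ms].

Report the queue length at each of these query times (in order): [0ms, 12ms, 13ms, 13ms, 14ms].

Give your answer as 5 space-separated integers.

Answer: 2 0 0 0 0

Derivation:
Queue lengths at query times:
  query t=0ms: backlog = 2
  query t=12ms: backlog = 0
  query t=13ms: backlog = 0
  query t=13ms: backlog = 0
  query t=14ms: backlog = 0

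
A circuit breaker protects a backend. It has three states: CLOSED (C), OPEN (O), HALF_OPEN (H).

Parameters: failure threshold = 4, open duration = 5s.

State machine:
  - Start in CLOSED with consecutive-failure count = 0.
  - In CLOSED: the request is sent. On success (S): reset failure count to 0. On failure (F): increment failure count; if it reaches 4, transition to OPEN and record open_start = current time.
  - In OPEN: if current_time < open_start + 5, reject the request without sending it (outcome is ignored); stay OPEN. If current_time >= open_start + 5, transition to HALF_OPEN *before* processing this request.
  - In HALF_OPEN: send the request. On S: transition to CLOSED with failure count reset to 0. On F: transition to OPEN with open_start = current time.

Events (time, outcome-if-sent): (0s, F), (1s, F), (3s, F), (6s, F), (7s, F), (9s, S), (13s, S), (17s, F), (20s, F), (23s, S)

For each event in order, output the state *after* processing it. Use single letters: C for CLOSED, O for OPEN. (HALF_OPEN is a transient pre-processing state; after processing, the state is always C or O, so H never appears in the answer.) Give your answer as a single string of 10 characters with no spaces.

State after each event:
  event#1 t=0s outcome=F: state=CLOSED
  event#2 t=1s outcome=F: state=CLOSED
  event#3 t=3s outcome=F: state=CLOSED
  event#4 t=6s outcome=F: state=OPEN
  event#5 t=7s outcome=F: state=OPEN
  event#6 t=9s outcome=S: state=OPEN
  event#7 t=13s outcome=S: state=CLOSED
  event#8 t=17s outcome=F: state=CLOSED
  event#9 t=20s outcome=F: state=CLOSED
  event#10 t=23s outcome=S: state=CLOSED

Answer: CCCOOOCCCC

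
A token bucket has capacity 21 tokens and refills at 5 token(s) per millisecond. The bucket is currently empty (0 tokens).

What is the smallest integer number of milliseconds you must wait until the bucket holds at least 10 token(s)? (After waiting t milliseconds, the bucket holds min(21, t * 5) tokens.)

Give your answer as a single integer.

Need t * 5 >= 10, so t >= 10/5.
Smallest integer t = ceil(10/5) = 2.

Answer: 2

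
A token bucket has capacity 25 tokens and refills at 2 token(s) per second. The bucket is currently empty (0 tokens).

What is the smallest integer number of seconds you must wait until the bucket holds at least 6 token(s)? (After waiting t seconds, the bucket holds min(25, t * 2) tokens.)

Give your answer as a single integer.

Need t * 2 >= 6, so t >= 6/2.
Smallest integer t = ceil(6/2) = 3.

Answer: 3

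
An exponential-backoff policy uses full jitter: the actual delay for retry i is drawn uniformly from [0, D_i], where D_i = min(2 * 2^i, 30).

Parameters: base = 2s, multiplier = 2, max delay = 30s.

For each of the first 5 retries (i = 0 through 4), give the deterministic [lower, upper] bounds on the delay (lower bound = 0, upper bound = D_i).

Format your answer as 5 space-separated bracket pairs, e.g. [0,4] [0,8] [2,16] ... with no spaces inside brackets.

Answer: [0,2] [0,4] [0,8] [0,16] [0,30]

Derivation:
Computing bounds per retry:
  i=0: D_i=min(2*2^0,30)=2, bounds=[0,2]
  i=1: D_i=min(2*2^1,30)=4, bounds=[0,4]
  i=2: D_i=min(2*2^2,30)=8, bounds=[0,8]
  i=3: D_i=min(2*2^3,30)=16, bounds=[0,16]
  i=4: D_i=min(2*2^4,30)=30, bounds=[0,30]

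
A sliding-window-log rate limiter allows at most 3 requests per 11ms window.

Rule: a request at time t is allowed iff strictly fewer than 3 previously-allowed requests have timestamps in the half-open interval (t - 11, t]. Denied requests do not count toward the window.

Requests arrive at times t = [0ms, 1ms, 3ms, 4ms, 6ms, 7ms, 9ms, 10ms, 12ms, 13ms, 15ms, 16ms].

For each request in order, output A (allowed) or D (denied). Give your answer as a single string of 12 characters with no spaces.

Tracking allowed requests in the window:
  req#1 t=0ms: ALLOW
  req#2 t=1ms: ALLOW
  req#3 t=3ms: ALLOW
  req#4 t=4ms: DENY
  req#5 t=6ms: DENY
  req#6 t=7ms: DENY
  req#7 t=9ms: DENY
  req#8 t=10ms: DENY
  req#9 t=12ms: ALLOW
  req#10 t=13ms: ALLOW
  req#11 t=15ms: ALLOW
  req#12 t=16ms: DENY

Answer: AAADDDDDAAAD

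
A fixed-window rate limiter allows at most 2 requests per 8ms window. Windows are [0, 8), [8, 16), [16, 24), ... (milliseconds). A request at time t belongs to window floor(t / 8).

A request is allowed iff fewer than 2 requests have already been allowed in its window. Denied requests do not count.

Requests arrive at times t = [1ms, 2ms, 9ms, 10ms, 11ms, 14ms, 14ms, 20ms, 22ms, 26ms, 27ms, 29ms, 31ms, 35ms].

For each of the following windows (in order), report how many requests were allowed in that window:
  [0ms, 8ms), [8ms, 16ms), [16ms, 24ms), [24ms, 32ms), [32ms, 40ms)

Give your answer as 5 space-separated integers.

Processing requests:
  req#1 t=1ms (window 0): ALLOW
  req#2 t=2ms (window 0): ALLOW
  req#3 t=9ms (window 1): ALLOW
  req#4 t=10ms (window 1): ALLOW
  req#5 t=11ms (window 1): DENY
  req#6 t=14ms (window 1): DENY
  req#7 t=14ms (window 1): DENY
  req#8 t=20ms (window 2): ALLOW
  req#9 t=22ms (window 2): ALLOW
  req#10 t=26ms (window 3): ALLOW
  req#11 t=27ms (window 3): ALLOW
  req#12 t=29ms (window 3): DENY
  req#13 t=31ms (window 3): DENY
  req#14 t=35ms (window 4): ALLOW

Allowed counts by window: 2 2 2 2 1

Answer: 2 2 2 2 1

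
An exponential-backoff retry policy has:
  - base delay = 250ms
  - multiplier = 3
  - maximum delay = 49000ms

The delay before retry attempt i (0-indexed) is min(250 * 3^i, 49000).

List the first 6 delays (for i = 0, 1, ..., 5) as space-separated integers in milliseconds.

Computing each delay:
  i=0: min(250*3^0, 49000) = 250
  i=1: min(250*3^1, 49000) = 750
  i=2: min(250*3^2, 49000) = 2250
  i=3: min(250*3^3, 49000) = 6750
  i=4: min(250*3^4, 49000) = 20250
  i=5: min(250*3^5, 49000) = 49000

Answer: 250 750 2250 6750 20250 49000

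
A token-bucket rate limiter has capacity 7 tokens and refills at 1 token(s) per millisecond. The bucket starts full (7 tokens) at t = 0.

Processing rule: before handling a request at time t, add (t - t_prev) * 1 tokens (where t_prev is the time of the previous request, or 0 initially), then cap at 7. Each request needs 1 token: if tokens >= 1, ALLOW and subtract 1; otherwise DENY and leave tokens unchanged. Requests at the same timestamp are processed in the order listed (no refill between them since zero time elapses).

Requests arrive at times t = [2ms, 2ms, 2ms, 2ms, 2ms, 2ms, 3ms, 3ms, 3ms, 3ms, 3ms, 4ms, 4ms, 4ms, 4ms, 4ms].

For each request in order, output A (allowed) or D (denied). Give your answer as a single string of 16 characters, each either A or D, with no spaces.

Simulating step by step:
  req#1 t=2ms: ALLOW
  req#2 t=2ms: ALLOW
  req#3 t=2ms: ALLOW
  req#4 t=2ms: ALLOW
  req#5 t=2ms: ALLOW
  req#6 t=2ms: ALLOW
  req#7 t=3ms: ALLOW
  req#8 t=3ms: ALLOW
  req#9 t=3ms: DENY
  req#10 t=3ms: DENY
  req#11 t=3ms: DENY
  req#12 t=4ms: ALLOW
  req#13 t=4ms: DENY
  req#14 t=4ms: DENY
  req#15 t=4ms: DENY
  req#16 t=4ms: DENY

Answer: AAAAAAAADDDADDDD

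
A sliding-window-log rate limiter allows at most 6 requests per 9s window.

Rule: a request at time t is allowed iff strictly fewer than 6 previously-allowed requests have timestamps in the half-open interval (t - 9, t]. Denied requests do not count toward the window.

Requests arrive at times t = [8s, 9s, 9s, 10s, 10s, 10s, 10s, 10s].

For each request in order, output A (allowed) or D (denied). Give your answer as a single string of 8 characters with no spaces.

Answer: AAAAAADD

Derivation:
Tracking allowed requests in the window:
  req#1 t=8s: ALLOW
  req#2 t=9s: ALLOW
  req#3 t=9s: ALLOW
  req#4 t=10s: ALLOW
  req#5 t=10s: ALLOW
  req#6 t=10s: ALLOW
  req#7 t=10s: DENY
  req#8 t=10s: DENY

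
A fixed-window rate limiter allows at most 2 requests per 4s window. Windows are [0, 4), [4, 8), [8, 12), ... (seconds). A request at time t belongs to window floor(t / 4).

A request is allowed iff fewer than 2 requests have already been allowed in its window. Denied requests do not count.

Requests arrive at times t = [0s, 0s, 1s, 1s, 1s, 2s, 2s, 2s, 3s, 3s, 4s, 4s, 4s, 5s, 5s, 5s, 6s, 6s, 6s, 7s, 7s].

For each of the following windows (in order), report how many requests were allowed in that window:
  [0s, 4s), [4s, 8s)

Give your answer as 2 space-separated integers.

Processing requests:
  req#1 t=0s (window 0): ALLOW
  req#2 t=0s (window 0): ALLOW
  req#3 t=1s (window 0): DENY
  req#4 t=1s (window 0): DENY
  req#5 t=1s (window 0): DENY
  req#6 t=2s (window 0): DENY
  req#7 t=2s (window 0): DENY
  req#8 t=2s (window 0): DENY
  req#9 t=3s (window 0): DENY
  req#10 t=3s (window 0): DENY
  req#11 t=4s (window 1): ALLOW
  req#12 t=4s (window 1): ALLOW
  req#13 t=4s (window 1): DENY
  req#14 t=5s (window 1): DENY
  req#15 t=5s (window 1): DENY
  req#16 t=5s (window 1): DENY
  req#17 t=6s (window 1): DENY
  req#18 t=6s (window 1): DENY
  req#19 t=6s (window 1): DENY
  req#20 t=7s (window 1): DENY
  req#21 t=7s (window 1): DENY

Allowed counts by window: 2 2

Answer: 2 2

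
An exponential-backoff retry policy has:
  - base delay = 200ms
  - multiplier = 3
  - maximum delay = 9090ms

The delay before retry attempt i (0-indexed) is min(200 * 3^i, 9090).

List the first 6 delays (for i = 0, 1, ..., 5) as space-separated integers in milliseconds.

Answer: 200 600 1800 5400 9090 9090

Derivation:
Computing each delay:
  i=0: min(200*3^0, 9090) = 200
  i=1: min(200*3^1, 9090) = 600
  i=2: min(200*3^2, 9090) = 1800
  i=3: min(200*3^3, 9090) = 5400
  i=4: min(200*3^4, 9090) = 9090
  i=5: min(200*3^5, 9090) = 9090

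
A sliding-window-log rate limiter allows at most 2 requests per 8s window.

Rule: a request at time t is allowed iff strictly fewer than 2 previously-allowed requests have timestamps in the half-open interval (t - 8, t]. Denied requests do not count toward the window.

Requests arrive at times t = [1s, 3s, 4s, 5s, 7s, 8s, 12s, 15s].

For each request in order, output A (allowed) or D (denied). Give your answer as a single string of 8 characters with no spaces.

Tracking allowed requests in the window:
  req#1 t=1s: ALLOW
  req#2 t=3s: ALLOW
  req#3 t=4s: DENY
  req#4 t=5s: DENY
  req#5 t=7s: DENY
  req#6 t=8s: DENY
  req#7 t=12s: ALLOW
  req#8 t=15s: ALLOW

Answer: AADDDDAA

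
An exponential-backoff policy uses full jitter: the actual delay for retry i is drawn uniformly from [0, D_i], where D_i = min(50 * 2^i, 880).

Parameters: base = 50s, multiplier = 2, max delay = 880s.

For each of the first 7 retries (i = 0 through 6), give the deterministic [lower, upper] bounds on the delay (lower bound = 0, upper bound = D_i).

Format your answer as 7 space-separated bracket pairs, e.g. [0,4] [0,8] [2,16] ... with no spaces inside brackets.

Computing bounds per retry:
  i=0: D_i=min(50*2^0,880)=50, bounds=[0,50]
  i=1: D_i=min(50*2^1,880)=100, bounds=[0,100]
  i=2: D_i=min(50*2^2,880)=200, bounds=[0,200]
  i=3: D_i=min(50*2^3,880)=400, bounds=[0,400]
  i=4: D_i=min(50*2^4,880)=800, bounds=[0,800]
  i=5: D_i=min(50*2^5,880)=880, bounds=[0,880]
  i=6: D_i=min(50*2^6,880)=880, bounds=[0,880]

Answer: [0,50] [0,100] [0,200] [0,400] [0,800] [0,880] [0,880]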